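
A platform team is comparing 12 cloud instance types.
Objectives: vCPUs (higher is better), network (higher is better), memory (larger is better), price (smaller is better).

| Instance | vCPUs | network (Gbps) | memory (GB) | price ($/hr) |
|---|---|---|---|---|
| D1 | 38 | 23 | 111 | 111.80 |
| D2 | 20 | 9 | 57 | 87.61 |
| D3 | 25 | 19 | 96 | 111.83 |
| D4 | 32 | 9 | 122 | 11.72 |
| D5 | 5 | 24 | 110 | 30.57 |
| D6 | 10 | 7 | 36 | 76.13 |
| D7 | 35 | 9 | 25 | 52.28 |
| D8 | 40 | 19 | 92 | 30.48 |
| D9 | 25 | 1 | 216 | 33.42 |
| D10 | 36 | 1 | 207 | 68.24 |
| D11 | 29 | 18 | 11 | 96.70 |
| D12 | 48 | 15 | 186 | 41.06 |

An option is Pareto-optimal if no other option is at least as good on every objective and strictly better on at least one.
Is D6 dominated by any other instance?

Yes

D4 vs D6: vCPUs 32≥10, network 9≥7, memory 122≥36, price 11.72≤76.13 — D4 is at least as good on every objective and strictly better on at least one, so D4 dominates D6.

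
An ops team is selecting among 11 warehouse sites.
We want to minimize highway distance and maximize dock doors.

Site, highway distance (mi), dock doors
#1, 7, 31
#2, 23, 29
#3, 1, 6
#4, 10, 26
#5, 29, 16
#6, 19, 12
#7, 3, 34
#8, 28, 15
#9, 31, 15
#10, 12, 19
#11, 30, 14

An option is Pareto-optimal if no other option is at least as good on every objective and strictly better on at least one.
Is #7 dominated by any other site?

#1: worse on highway distance (7 vs 3).
#2: worse on highway distance (23 vs 3).
#3: worse on dock doors (6 vs 34).
#4: worse on highway distance (10 vs 3).
#5: worse on highway distance (29 vs 3).
#6: worse on highway distance (19 vs 3).
#8: worse on highway distance (28 vs 3).
#9: worse on highway distance (31 vs 3).
#10: worse on highway distance (12 vs 3).
#11: worse on highway distance (30 vs 3).
No option is at least as good as #7 on every objective and strictly better on one.

No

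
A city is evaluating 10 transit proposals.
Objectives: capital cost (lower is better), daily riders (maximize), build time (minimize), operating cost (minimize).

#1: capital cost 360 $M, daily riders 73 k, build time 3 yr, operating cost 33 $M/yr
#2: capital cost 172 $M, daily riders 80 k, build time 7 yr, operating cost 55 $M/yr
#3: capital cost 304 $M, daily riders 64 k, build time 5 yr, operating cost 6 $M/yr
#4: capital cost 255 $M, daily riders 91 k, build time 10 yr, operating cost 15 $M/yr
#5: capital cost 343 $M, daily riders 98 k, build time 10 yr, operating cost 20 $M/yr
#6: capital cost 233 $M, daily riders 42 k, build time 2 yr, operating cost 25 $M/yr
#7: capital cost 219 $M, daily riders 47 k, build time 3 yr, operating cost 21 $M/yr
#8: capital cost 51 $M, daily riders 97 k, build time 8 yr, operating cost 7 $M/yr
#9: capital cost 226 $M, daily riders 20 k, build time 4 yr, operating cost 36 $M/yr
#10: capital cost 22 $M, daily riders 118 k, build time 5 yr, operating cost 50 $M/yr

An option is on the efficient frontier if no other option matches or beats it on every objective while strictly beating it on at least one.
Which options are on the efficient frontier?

#1, #3, #5, #6, #7, #8, #10

#1: not dominated.
#2: dominated by #10 (capital cost 22≤172, daily riders 118≥80, build time 5≤7, operating cost 50≤55).
#3: not dominated (best operating cost).
#4: dominated by #8 (capital cost 51≤255, daily riders 97≥91, build time 8≤10, operating cost 7≤15).
#5: not dominated.
#6: not dominated (best build time).
#7: not dominated.
#8: not dominated.
#9: dominated by #7 (capital cost 219≤226, daily riders 47≥20, build time 3≤4, operating cost 21≤36).
#10: not dominated (best capital cost).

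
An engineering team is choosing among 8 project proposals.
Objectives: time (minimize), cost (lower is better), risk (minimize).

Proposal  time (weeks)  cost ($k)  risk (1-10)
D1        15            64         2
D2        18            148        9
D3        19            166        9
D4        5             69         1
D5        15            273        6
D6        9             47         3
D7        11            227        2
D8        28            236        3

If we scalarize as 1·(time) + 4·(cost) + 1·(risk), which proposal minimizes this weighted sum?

D6

D1: 1·15 + 4·64 + 1·2 = 273
D2: 1·18 + 4·148 + 1·9 = 619
D3: 1·19 + 4·166 + 1·9 = 692
D4: 1·5 + 4·69 + 1·1 = 282
D5: 1·15 + 4·273 + 1·6 = 1113
D6: 1·9 + 4·47 + 1·3 = 200
D7: 1·11 + 4·227 + 1·2 = 921
D8: 1·28 + 4·236 + 1·3 = 975
Lowest: D6 at 200.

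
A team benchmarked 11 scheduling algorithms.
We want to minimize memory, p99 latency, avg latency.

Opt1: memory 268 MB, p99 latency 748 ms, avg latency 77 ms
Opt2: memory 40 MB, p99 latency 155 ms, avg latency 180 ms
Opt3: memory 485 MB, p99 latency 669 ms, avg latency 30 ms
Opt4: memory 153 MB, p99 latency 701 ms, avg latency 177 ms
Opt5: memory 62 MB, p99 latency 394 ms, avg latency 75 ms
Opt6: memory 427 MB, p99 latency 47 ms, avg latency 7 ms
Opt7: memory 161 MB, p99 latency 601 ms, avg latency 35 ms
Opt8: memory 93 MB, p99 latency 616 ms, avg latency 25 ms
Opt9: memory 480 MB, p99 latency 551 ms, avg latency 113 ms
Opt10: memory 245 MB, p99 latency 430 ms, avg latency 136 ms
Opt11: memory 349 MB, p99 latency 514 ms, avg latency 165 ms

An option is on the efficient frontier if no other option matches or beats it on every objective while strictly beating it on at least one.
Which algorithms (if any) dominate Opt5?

Opt1: worse on memory (268 vs 62).
Opt2: worse on avg latency (180 vs 75).
Opt3: worse on memory (485 vs 62).
Opt4: worse on memory (153 vs 62).
Opt6: worse on memory (427 vs 62).
Opt7: worse on memory (161 vs 62).
Opt8: worse on memory (93 vs 62).
Opt9: worse on memory (480 vs 62).
Opt10: worse on memory (245 vs 62).
Opt11: worse on memory (349 vs 62).
No option dominates Opt5.

none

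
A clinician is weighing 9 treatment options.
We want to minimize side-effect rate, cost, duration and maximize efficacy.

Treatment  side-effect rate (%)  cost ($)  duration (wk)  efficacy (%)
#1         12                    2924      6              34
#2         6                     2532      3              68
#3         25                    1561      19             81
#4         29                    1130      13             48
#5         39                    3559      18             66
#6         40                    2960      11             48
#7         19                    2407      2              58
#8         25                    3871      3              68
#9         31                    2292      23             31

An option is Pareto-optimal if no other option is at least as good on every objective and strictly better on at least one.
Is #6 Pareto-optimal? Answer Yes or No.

No

#2 vs #6: side-effect rate 6≤40, cost 2532≤2960, duration 3≤11, efficacy 68≥48 — #2 is at least as good on every objective and strictly better on at least one, so #2 dominates #6.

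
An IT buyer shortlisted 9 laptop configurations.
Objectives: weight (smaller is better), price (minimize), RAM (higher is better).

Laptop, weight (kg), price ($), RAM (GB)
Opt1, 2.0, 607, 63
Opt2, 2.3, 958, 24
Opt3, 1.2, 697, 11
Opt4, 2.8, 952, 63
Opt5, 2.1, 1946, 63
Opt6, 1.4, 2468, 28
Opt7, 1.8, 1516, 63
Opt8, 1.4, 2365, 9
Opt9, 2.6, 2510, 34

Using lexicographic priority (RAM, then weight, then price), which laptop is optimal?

First maximize RAM: best is 63, kept {Opt1, Opt4, Opt5, Opt7}.
Then minimize weight: best is 1.8, kept {Opt7}.

Opt7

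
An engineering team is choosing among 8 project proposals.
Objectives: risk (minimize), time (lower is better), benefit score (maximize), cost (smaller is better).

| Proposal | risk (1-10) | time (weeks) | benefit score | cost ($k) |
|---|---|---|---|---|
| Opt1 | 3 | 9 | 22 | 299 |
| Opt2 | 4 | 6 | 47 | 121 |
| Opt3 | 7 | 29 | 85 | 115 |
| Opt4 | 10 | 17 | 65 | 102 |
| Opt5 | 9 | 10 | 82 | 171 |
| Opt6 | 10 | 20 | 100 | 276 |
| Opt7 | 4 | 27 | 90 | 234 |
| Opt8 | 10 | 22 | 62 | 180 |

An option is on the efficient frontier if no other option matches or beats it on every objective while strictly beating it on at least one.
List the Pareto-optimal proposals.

Opt1, Opt2, Opt3, Opt4, Opt5, Opt6, Opt7

Opt1: not dominated (best risk).
Opt2: not dominated (best time).
Opt3: not dominated.
Opt4: not dominated (best cost).
Opt5: not dominated.
Opt6: not dominated (best benefit score).
Opt7: not dominated.
Opt8: dominated by Opt4 (risk 10≤10, time 17≤22, benefit score 65≥62, cost 102≤180).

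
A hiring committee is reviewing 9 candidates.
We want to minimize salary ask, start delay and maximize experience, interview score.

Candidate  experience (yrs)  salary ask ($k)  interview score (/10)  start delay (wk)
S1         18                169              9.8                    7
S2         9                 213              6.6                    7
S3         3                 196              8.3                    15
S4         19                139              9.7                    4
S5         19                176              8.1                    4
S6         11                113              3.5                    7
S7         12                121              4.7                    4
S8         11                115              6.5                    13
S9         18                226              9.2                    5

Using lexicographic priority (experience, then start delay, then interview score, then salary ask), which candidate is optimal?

First maximize experience: best is 19, kept {S4, S5}.
Then minimize start delay: best is 4, kept {S4, S5}.
Then maximize interview score: best is 9.7, kept {S4}.

S4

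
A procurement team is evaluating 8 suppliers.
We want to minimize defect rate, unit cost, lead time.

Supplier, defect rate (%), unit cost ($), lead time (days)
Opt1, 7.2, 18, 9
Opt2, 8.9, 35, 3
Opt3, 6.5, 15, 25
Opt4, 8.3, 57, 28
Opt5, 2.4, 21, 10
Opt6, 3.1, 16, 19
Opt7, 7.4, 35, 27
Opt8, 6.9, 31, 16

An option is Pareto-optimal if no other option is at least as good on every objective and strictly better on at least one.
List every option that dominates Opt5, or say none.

Opt1: worse on defect rate (7.2 vs 2.4).
Opt2: worse on defect rate (8.9 vs 2.4).
Opt3: worse on defect rate (6.5 vs 2.4).
Opt4: worse on defect rate (8.3 vs 2.4).
Opt6: worse on defect rate (3.1 vs 2.4).
Opt7: worse on defect rate (7.4 vs 2.4).
Opt8: worse on defect rate (6.9 vs 2.4).
No option dominates Opt5.

none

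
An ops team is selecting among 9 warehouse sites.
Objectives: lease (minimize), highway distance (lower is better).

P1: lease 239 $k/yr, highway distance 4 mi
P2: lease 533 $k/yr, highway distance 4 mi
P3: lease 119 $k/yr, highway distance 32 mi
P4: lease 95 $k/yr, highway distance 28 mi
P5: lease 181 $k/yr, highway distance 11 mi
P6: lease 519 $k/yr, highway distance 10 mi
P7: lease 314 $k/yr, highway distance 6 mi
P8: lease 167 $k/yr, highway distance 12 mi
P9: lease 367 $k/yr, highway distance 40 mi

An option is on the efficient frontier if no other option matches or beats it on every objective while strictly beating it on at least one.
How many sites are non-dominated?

P1: not dominated.
P2: dominated by P1 (lease 239≤533, highway distance 4≤4).
P3: dominated by P4 (lease 95≤119, highway distance 28≤32).
P4: not dominated (best lease).
P5: not dominated.
P6: dominated by P1 (lease 239≤519, highway distance 4≤10).
P7: dominated by P1 (lease 239≤314, highway distance 4≤6).
P8: not dominated.
P9: dominated by P1 (lease 239≤367, highway distance 4≤40).
Pareto-optimal: P1, P4, P5, P8 → 4.

4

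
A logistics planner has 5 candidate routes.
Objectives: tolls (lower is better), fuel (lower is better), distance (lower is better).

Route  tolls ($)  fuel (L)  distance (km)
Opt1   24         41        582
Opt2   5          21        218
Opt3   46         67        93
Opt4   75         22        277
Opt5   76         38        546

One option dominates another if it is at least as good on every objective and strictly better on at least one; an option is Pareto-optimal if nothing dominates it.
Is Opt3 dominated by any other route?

No

Opt1: worse on distance (582 vs 93).
Opt2: worse on distance (218 vs 93).
Opt4: worse on tolls (75 vs 46).
Opt5: worse on tolls (76 vs 46).
No option is at least as good as Opt3 on every objective and strictly better on one.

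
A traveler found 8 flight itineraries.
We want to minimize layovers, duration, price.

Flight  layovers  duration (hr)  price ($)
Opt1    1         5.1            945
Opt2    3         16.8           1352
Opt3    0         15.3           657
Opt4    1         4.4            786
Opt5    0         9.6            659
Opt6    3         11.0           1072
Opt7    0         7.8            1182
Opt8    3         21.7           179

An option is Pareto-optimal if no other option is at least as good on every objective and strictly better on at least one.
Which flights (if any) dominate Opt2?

Opt1, Opt3, Opt4, Opt5, Opt6, Opt7

Opt1: layovers 1≤3, duration 5.1≤16.8, price 945≤1352 — dominates Opt2.
Opt3: layovers 0≤3, duration 15.3≤16.8, price 657≤1352 — dominates Opt2.
Opt4: layovers 1≤3, duration 4.4≤16.8, price 786≤1352 — dominates Opt2.
Opt5: layovers 0≤3, duration 9.6≤16.8, price 659≤1352 — dominates Opt2.
Opt6: layovers 3≤3, duration 11.0≤16.8, price 1072≤1352 — dominates Opt2.
Opt7: layovers 0≤3, duration 7.8≤16.8, price 1182≤1352 — dominates Opt2.
Others (Opt8) are each worse than Opt2 on at least one objective.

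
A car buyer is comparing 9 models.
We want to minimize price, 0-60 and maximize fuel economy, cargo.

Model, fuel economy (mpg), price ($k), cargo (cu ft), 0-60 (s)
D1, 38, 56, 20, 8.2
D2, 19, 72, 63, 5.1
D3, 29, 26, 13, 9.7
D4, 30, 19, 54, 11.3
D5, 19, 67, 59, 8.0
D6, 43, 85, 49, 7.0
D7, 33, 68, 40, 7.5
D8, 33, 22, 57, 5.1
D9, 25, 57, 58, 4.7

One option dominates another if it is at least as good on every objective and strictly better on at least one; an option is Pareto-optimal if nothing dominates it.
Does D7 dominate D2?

D7 vs D2: D7 is worse on cargo (40 vs 63), so it does not dominate D2.

No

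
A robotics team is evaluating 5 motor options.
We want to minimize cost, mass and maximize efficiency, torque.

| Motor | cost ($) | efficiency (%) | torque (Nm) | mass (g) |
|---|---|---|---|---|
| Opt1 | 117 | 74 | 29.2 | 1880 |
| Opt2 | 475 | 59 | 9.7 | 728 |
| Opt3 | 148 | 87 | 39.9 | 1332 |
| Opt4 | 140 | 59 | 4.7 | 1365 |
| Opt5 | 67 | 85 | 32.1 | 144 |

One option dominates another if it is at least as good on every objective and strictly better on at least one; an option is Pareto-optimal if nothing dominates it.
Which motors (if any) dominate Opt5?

none

Opt1: worse on cost (117 vs 67).
Opt2: worse on cost (475 vs 67).
Opt3: worse on cost (148 vs 67).
Opt4: worse on cost (140 vs 67).
No option dominates Opt5.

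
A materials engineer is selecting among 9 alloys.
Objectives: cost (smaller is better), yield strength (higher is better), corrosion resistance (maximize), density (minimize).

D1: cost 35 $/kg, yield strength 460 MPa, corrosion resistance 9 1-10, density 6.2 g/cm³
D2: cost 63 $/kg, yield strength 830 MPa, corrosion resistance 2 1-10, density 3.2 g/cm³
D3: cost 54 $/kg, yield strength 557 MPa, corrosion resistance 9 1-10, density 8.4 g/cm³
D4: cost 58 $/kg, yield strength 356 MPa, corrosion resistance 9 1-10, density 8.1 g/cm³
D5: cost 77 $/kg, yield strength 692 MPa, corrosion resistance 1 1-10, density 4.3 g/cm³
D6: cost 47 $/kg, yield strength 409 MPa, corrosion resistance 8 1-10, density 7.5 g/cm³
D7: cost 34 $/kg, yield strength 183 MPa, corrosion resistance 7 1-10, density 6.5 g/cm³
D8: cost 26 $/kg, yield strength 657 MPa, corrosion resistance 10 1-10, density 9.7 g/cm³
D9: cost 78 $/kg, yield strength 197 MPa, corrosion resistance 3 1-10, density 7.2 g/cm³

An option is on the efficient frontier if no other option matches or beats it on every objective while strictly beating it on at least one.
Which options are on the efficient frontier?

D1: not dominated.
D2: not dominated (best yield strength).
D3: not dominated.
D4: dominated by D1 (cost 35≤58, yield strength 460≥356, corrosion resistance 9≥9, density 6.2≤8.1).
D5: dominated by D2 (cost 63≤77, yield strength 830≥692, corrosion resistance 2≥1, density 3.2≤4.3).
D6: dominated by D1 (cost 35≤47, yield strength 460≥409, corrosion resistance 9≥8, density 6.2≤7.5).
D7: not dominated.
D8: not dominated (best cost).
D9: dominated by D1 (cost 35≤78, yield strength 460≥197, corrosion resistance 9≥3, density 6.2≤7.2).

D1, D2, D3, D7, D8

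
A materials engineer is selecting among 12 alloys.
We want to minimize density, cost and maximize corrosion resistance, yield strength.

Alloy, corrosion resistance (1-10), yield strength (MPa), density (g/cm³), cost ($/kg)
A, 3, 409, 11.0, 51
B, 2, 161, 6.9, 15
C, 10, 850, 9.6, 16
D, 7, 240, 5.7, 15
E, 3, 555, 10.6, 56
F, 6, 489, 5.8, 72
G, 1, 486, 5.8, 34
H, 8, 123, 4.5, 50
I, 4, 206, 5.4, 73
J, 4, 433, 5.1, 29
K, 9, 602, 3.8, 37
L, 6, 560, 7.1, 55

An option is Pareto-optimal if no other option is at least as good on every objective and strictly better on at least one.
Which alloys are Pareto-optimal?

C, D, G, J, K

A: dominated by C (corrosion resistance 10≥3, yield strength 850≥409, density 9.6≤11.0, cost 16≤51).
B: dominated by D (corrosion resistance 7≥2, yield strength 240≥161, density 5.7≤6.9, cost 15≤15).
C: not dominated (best corrosion resistance).
D: not dominated.
E: dominated by C (corrosion resistance 10≥3, yield strength 850≥555, density 9.6≤10.6, cost 16≤56).
F: dominated by K (corrosion resistance 9≥6, yield strength 602≥489, density 3.8≤5.8, cost 37≤72).
G: not dominated.
H: dominated by K (corrosion resistance 9≥8, yield strength 602≥123, density 3.8≤4.5, cost 37≤50).
I: dominated by J (corrosion resistance 4≥4, yield strength 433≥206, density 5.1≤5.4, cost 29≤73).
J: not dominated.
K: not dominated (best density).
L: dominated by K (corrosion resistance 9≥6, yield strength 602≥560, density 3.8≤7.1, cost 37≤55).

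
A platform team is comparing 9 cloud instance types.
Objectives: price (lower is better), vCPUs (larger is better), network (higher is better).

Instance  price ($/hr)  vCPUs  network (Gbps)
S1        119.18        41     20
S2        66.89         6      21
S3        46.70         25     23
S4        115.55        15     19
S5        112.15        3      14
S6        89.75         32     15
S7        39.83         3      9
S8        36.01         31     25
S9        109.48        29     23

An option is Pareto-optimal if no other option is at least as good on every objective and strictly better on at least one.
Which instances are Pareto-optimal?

S1, S6, S8

S1: not dominated (best vCPUs).
S2: dominated by S3 (price 46.70≤66.89, vCPUs 25≥6, network 23≥21).
S3: dominated by S8 (price 36.01≤46.70, vCPUs 31≥25, network 25≥23).
S4: dominated by S3 (price 46.70≤115.55, vCPUs 25≥15, network 23≥19).
S5: dominated by S2 (price 66.89≤112.15, vCPUs 6≥3, network 21≥14).
S6: not dominated.
S7: dominated by S8 (price 36.01≤39.83, vCPUs 31≥3, network 25≥9).
S8: not dominated (best price).
S9: dominated by S8 (price 36.01≤109.48, vCPUs 31≥29, network 25≥23).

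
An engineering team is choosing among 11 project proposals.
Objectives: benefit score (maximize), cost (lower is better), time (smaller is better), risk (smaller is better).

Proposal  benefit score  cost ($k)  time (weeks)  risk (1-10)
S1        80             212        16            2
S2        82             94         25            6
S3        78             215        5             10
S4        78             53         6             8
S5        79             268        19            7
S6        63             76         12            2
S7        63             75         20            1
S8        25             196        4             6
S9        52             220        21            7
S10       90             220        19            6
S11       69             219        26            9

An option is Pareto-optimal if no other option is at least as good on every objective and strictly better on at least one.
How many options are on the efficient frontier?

8

S1: not dominated.
S2: not dominated.
S3: not dominated.
S4: not dominated (best cost).
S5: dominated by S1 (benefit score 80≥79, cost 212≤268, time 16≤19, risk 2≤7).
S6: not dominated.
S7: not dominated (best risk).
S8: not dominated (best time).
S9: dominated by S1 (benefit score 80≥52, cost 212≤220, time 16≤21, risk 2≤7).
S10: not dominated (best benefit score).
S11: dominated by S1 (benefit score 80≥69, cost 212≤219, time 16≤26, risk 2≤9).
Pareto-optimal: S1, S2, S3, S4, S6, S7, S8, S10 → 8.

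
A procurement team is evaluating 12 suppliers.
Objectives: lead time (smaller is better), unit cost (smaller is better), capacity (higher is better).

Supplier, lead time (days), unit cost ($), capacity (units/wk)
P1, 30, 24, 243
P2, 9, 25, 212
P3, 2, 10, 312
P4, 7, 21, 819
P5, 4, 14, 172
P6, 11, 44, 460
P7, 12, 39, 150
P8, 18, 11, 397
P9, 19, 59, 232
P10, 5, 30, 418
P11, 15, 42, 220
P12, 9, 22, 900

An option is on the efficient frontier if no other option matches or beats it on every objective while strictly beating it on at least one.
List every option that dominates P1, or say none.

P3, P4, P8, P12

P3: lead time 2≤30, unit cost 10≤24, capacity 312≥243 — dominates P1.
P4: lead time 7≤30, unit cost 21≤24, capacity 819≥243 — dominates P1.
P8: lead time 18≤30, unit cost 11≤24, capacity 397≥243 — dominates P1.
P12: lead time 9≤30, unit cost 22≤24, capacity 900≥243 — dominates P1.
Others (P2, P5, P6, P7, P9, P10, P11) are each worse than P1 on at least one objective.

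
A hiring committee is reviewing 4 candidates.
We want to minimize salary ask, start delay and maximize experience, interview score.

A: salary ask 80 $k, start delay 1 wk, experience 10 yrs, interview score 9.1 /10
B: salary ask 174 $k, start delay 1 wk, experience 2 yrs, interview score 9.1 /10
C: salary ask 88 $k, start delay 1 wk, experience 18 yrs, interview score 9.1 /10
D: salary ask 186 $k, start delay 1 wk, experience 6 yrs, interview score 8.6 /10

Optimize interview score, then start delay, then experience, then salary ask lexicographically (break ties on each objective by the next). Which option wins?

First maximize interview score: best is 9.1, kept {A, B, C}.
Then minimize start delay: best is 1, kept {A, B, C}.
Then maximize experience: best is 18, kept {C}.

C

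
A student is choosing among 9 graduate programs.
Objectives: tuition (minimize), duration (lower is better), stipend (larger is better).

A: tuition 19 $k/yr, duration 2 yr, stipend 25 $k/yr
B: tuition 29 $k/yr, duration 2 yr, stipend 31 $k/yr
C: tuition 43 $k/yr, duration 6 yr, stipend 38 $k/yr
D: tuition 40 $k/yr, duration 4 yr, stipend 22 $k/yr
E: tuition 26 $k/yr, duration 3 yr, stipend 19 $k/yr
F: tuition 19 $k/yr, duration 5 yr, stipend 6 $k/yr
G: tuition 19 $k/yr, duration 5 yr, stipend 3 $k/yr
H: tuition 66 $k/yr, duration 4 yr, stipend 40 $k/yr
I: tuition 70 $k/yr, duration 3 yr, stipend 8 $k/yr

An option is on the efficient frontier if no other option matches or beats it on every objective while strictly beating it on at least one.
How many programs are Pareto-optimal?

A: not dominated.
B: not dominated.
C: not dominated.
D: dominated by A (tuition 19≤40, duration 2≤4, stipend 25≥22).
E: dominated by A (tuition 19≤26, duration 2≤3, stipend 25≥19).
F: dominated by A (tuition 19≤19, duration 2≤5, stipend 25≥6).
G: dominated by A (tuition 19≤19, duration 2≤5, stipend 25≥3).
H: not dominated (best stipend).
I: dominated by A (tuition 19≤70, duration 2≤3, stipend 25≥8).
Pareto-optimal: A, B, C, H → 4.

4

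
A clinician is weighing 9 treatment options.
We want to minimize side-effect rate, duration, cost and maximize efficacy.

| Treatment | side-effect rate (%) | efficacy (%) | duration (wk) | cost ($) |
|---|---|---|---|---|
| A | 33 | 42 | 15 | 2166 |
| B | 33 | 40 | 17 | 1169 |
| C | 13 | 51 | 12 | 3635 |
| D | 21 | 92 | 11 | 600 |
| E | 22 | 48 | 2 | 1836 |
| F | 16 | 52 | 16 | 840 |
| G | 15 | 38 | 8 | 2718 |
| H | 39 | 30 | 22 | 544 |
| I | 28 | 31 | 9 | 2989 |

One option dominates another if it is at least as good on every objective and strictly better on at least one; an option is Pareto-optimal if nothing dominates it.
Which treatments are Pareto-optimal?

A: dominated by D (side-effect rate 21≤33, efficacy 92≥42, duration 11≤15, cost 600≤2166).
B: dominated by D (side-effect rate 21≤33, efficacy 92≥40, duration 11≤17, cost 600≤1169).
C: not dominated (best side-effect rate).
D: not dominated (best efficacy).
E: not dominated (best duration).
F: not dominated.
G: not dominated.
H: not dominated (best cost).
I: dominated by E (side-effect rate 22≤28, efficacy 48≥31, duration 2≤9, cost 1836≤2989).

C, D, E, F, G, H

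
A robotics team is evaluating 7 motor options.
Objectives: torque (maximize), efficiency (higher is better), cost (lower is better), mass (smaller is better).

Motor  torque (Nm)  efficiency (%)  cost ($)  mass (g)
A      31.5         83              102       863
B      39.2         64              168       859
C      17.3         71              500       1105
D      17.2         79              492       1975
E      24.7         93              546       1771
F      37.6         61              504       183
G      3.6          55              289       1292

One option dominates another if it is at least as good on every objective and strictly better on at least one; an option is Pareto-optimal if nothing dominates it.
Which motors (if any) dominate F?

none

A: worse on torque (31.5 vs 37.6).
B: worse on mass (859 vs 183).
C: worse on torque (17.3 vs 37.6).
D: worse on torque (17.2 vs 37.6).
E: worse on torque (24.7 vs 37.6).
G: worse on torque (3.6 vs 37.6).
No option dominates F.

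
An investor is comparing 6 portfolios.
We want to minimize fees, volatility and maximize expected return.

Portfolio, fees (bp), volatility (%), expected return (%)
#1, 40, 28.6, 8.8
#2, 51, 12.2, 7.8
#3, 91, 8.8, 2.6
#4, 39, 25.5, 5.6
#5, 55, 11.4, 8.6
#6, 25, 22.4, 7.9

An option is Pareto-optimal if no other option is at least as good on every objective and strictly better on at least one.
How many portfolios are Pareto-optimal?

#1: not dominated (best expected return).
#2: not dominated.
#3: not dominated (best volatility).
#4: dominated by #6 (fees 25≤39, volatility 22.4≤25.5, expected return 7.9≥5.6).
#5: not dominated.
#6: not dominated (best fees).
Pareto-optimal: #1, #2, #3, #5, #6 → 5.

5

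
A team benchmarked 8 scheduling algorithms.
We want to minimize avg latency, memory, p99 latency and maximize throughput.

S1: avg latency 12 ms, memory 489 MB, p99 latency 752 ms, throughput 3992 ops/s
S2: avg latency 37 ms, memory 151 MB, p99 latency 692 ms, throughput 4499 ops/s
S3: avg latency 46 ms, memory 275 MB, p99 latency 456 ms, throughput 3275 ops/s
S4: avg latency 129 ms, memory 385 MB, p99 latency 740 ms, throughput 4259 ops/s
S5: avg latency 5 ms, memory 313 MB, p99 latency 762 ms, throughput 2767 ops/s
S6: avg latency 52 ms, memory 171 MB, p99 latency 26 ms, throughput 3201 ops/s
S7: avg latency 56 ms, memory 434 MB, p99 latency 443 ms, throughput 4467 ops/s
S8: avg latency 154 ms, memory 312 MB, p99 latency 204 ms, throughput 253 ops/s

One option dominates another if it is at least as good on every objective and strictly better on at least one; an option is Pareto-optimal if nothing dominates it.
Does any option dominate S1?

No

S2: worse on avg latency (37 vs 12).
S3: worse on avg latency (46 vs 12).
S4: worse on avg latency (129 vs 12).
S5: worse on p99 latency (762 vs 752).
S6: worse on avg latency (52 vs 12).
S7: worse on avg latency (56 vs 12).
S8: worse on avg latency (154 vs 12).
No option is at least as good as S1 on every objective and strictly better on one.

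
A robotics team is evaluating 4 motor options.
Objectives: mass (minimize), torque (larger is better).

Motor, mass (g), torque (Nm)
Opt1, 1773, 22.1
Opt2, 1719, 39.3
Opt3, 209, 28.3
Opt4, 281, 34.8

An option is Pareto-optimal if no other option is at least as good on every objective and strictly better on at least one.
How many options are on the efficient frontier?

3

Opt1: dominated by Opt2 (mass 1719≤1773, torque 39.3≥22.1).
Opt2: not dominated (best torque).
Opt3: not dominated (best mass).
Opt4: not dominated.
Pareto-optimal: Opt2, Opt3, Opt4 → 3.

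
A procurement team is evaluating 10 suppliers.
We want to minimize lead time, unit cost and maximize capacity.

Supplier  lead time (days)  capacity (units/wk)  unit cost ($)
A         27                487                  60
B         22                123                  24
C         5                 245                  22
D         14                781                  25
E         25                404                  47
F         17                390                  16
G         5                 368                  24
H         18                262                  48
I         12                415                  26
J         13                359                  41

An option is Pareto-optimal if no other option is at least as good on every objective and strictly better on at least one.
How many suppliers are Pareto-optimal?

A: dominated by D (lead time 14≤27, capacity 781≥487, unit cost 25≤60).
B: dominated by C (lead time 5≤22, capacity 245≥123, unit cost 22≤24).
C: not dominated.
D: not dominated (best capacity).
E: dominated by D (lead time 14≤25, capacity 781≥404, unit cost 25≤47).
F: not dominated (best unit cost).
G: not dominated.
H: dominated by D (lead time 14≤18, capacity 781≥262, unit cost 25≤48).
I: not dominated.
J: dominated by G (lead time 5≤13, capacity 368≥359, unit cost 24≤41).
Pareto-optimal: C, D, F, G, I → 5.

5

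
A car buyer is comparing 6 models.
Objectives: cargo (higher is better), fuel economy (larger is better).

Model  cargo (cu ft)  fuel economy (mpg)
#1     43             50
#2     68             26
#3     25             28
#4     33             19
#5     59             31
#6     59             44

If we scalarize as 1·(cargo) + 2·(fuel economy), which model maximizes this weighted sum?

#1: 1·43 + 2·50 = 143
#2: 1·68 + 2·26 = 120
#3: 1·25 + 2·28 = 81
#4: 1·33 + 2·19 = 71
#5: 1·59 + 2·31 = 121
#6: 1·59 + 2·44 = 147
Highest: #6 at 147.

#6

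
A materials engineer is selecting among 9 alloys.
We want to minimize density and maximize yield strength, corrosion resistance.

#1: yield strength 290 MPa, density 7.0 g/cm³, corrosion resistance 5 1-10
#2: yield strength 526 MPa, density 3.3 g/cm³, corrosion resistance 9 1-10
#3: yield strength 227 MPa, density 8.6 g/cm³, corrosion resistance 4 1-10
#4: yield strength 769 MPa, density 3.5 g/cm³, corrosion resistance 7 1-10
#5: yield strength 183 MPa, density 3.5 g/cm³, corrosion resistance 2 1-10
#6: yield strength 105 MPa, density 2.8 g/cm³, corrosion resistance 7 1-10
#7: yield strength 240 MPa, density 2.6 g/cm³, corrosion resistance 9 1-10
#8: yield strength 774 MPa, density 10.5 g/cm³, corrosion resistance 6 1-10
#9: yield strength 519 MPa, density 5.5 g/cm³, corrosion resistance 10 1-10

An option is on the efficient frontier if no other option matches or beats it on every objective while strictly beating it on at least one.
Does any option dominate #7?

#1: worse on density (7.0 vs 2.6).
#2: worse on density (3.3 vs 2.6).
#3: worse on yield strength (227 vs 240).
#4: worse on density (3.5 vs 2.6).
#5: worse on yield strength (183 vs 240).
#6: worse on yield strength (105 vs 240).
#8: worse on density (10.5 vs 2.6).
#9: worse on density (5.5 vs 2.6).
No option is at least as good as #7 on every objective and strictly better on one.

No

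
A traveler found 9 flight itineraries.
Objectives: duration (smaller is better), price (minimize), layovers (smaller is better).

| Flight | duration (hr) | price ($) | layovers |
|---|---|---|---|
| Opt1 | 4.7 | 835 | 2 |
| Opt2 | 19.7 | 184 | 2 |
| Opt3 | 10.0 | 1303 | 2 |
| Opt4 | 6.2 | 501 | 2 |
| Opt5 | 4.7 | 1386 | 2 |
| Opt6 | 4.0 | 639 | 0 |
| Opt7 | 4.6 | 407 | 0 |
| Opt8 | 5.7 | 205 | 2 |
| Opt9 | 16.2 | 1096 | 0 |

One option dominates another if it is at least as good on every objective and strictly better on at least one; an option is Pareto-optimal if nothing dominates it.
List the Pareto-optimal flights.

Opt1: dominated by Opt6 (duration 4.0≤4.7, price 639≤835, layovers 0≤2).
Opt2: not dominated (best price).
Opt3: dominated by Opt1 (duration 4.7≤10.0, price 835≤1303, layovers 2≤2).
Opt4: dominated by Opt7 (duration 4.6≤6.2, price 407≤501, layovers 0≤2).
Opt5: dominated by Opt1 (duration 4.7≤4.7, price 835≤1386, layovers 2≤2).
Opt6: not dominated (best duration).
Opt7: not dominated.
Opt8: not dominated.
Opt9: dominated by Opt6 (duration 4.0≤16.2, price 639≤1096, layovers 0≤0).

Opt2, Opt6, Opt7, Opt8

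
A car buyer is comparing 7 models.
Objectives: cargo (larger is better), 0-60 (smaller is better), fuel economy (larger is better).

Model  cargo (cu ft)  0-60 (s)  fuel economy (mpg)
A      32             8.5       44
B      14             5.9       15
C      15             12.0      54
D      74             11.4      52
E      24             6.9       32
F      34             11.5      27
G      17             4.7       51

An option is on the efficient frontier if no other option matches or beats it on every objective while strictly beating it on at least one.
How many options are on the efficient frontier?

A: not dominated.
B: dominated by G (cargo 17≥14, 0-60 4.7≤5.9, fuel economy 51≥15).
C: not dominated (best fuel economy).
D: not dominated (best cargo).
E: not dominated.
F: dominated by D (cargo 74≥34, 0-60 11.4≤11.5, fuel economy 52≥27).
G: not dominated (best 0-60).
Pareto-optimal: A, C, D, E, G → 5.

5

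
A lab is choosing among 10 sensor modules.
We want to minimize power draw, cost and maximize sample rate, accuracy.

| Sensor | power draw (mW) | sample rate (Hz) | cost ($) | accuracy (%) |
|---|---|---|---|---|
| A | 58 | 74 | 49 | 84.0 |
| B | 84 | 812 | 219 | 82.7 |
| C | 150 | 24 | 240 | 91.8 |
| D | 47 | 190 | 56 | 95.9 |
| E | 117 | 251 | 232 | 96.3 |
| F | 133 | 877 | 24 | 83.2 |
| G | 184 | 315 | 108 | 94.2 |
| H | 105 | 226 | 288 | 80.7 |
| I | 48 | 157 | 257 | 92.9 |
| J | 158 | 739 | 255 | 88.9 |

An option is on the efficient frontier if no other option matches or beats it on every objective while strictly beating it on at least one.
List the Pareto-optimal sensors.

A: not dominated.
B: not dominated.
C: dominated by D (power draw 47≤150, sample rate 190≥24, cost 56≤240, accuracy 95.9≥91.8).
D: not dominated (best power draw).
E: not dominated (best accuracy).
F: not dominated (best sample rate).
G: not dominated.
H: dominated by B (power draw 84≤105, sample rate 812≥226, cost 219≤288, accuracy 82.7≥80.7).
I: dominated by D (power draw 47≤48, sample rate 190≥157, cost 56≤257, accuracy 95.9≥92.9).
J: not dominated.

A, B, D, E, F, G, J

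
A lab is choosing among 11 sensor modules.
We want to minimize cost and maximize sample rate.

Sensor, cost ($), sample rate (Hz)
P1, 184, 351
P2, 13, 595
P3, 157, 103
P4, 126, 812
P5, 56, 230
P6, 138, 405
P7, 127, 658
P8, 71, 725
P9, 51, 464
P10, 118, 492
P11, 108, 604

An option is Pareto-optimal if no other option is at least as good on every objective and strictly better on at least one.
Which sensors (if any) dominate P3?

P2: cost 13≤157, sample rate 595≥103 — dominates P3.
P4: cost 126≤157, sample rate 812≥103 — dominates P3.
P5: cost 56≤157, sample rate 230≥103 — dominates P3.
P6: cost 138≤157, sample rate 405≥103 — dominates P3.
P7: cost 127≤157, sample rate 658≥103 — dominates P3.
P8: cost 71≤157, sample rate 725≥103 — dominates P3.
P9: cost 51≤157, sample rate 464≥103 — dominates P3.
P10: cost 118≤157, sample rate 492≥103 — dominates P3.
P11: cost 108≤157, sample rate 604≥103 — dominates P3.
Others (P1) are each worse than P3 on at least one objective.

P2, P4, P5, P6, P7, P8, P9, P10, P11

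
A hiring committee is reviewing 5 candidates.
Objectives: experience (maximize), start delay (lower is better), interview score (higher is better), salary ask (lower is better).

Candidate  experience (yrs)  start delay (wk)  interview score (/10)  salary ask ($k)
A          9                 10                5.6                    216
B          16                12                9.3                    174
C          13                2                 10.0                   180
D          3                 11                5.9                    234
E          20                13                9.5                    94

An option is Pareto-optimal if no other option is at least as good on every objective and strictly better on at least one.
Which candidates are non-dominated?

A: dominated by C (experience 13≥9, start delay 2≤10, interview score 10.0≥5.6, salary ask 180≤216).
B: not dominated.
C: not dominated (best start delay).
D: dominated by C (experience 13≥3, start delay 2≤11, interview score 10.0≥5.9, salary ask 180≤234).
E: not dominated (best experience).

B, C, E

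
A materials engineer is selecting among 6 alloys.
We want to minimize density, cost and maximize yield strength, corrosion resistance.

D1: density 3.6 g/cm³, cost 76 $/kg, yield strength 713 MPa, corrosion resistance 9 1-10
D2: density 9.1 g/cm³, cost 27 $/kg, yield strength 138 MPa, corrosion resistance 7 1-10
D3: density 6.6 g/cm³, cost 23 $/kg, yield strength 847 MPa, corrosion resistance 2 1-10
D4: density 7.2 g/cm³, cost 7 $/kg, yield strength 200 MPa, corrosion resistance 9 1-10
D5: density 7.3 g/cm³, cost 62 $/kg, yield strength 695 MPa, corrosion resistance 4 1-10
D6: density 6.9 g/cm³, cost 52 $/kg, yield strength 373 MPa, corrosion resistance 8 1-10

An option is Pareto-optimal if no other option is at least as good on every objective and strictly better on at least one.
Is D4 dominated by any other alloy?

No

D1: worse on cost (76 vs 7).
D2: worse on density (9.1 vs 7.2).
D3: worse on cost (23 vs 7).
D5: worse on density (7.3 vs 7.2).
D6: worse on cost (52 vs 7).
No option is at least as good as D4 on every objective and strictly better on one.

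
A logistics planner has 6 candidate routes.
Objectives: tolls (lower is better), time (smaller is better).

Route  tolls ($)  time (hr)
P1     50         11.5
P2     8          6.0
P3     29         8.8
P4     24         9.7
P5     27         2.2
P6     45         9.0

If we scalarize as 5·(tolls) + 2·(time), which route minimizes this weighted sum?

P1: 5·50 + 2·11.5 = 273.0
P2: 5·8 + 2·6.0 = 52.0
P3: 5·29 + 2·8.8 = 162.6
P4: 5·24 + 2·9.7 = 139.4
P5: 5·27 + 2·2.2 = 139.4
P6: 5·45 + 2·9.0 = 243.0
Lowest: P2 at 52.0.

P2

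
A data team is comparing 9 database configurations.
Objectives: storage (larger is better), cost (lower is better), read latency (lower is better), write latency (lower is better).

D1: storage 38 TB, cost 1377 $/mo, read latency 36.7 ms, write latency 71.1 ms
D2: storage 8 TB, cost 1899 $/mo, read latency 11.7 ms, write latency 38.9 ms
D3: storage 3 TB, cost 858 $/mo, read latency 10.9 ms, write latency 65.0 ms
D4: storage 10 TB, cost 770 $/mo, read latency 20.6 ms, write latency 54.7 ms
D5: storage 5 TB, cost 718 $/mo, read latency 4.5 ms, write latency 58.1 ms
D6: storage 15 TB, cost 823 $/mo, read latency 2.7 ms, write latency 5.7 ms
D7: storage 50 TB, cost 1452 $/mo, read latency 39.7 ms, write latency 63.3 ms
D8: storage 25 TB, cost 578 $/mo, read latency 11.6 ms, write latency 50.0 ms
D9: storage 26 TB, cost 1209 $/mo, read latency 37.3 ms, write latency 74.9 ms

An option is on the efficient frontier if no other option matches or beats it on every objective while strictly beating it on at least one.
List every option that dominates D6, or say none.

none

D1: worse on cost (1377 vs 823).
D2: worse on storage (8 vs 15).
D3: worse on storage (3 vs 15).
D4: worse on storage (10 vs 15).
D5: worse on storage (5 vs 15).
D7: worse on cost (1452 vs 823).
D8: worse on read latency (11.6 vs 2.7).
D9: worse on cost (1209 vs 823).
No option dominates D6.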